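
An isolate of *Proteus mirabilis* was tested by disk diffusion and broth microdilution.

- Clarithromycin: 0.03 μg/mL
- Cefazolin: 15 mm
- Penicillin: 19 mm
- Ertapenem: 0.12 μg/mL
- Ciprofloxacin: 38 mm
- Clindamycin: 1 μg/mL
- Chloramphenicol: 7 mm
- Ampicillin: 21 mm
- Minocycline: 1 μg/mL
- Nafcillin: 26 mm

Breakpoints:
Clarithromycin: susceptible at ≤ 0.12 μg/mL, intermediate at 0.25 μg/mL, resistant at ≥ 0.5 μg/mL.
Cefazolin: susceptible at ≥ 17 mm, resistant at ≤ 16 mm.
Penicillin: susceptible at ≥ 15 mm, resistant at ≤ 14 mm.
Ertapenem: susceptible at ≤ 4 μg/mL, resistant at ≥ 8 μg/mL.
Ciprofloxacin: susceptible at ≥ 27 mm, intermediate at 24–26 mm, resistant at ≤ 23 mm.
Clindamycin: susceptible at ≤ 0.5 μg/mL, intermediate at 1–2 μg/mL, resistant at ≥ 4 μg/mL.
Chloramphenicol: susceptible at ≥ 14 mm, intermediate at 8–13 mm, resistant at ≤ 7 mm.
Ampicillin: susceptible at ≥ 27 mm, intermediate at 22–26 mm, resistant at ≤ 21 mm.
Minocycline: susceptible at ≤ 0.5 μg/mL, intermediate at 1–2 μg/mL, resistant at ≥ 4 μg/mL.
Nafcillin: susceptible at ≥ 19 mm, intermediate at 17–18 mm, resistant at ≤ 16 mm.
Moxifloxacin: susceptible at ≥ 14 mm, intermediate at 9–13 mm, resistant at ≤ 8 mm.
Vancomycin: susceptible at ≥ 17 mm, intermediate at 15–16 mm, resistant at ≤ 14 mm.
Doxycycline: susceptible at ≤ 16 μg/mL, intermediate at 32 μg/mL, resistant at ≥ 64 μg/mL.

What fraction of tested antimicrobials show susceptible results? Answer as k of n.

5 of 10

Clarithromycin: 0.03 μg/mL is ≤ 0.12 μg/mL ⇒ susceptible
Cefazolin 15 mm: ≤ 16 mm — resistant
Penicillin (19 mm) ≥ 15 mm → susceptible
Ertapenem: 0.12 μg/mL is ≤ 4 μg/mL ⇒ Susceptible
Ciprofloxacin 38 mm: ≥ 27 mm → S
Clindamycin (1 μg/mL) in 1–2 μg/mL — I
Chloramphenicol: 7 mm is ≤ 7 mm → Resistant
Ampicillin 21 mm: ≤ 21 mm — R
Minocycline: 1 μg/mL is in 1–2 μg/mL ⇒ intermediate
Nafcillin (26 mm) ≥ 19 mm → Susceptible
Susceptible: 5/10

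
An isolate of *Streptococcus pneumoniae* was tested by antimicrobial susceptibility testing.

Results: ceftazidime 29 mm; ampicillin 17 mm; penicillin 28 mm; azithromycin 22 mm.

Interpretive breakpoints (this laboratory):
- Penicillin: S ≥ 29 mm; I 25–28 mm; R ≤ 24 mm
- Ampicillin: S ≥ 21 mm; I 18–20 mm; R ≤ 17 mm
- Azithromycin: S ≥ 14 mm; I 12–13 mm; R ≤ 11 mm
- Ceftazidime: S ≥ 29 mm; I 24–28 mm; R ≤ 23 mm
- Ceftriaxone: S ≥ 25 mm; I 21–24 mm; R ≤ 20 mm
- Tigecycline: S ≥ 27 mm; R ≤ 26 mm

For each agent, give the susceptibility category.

Ceftazidime: 29 mm is ≥ 29 mm → S
Ampicillin: 17 mm is ≤ 17 mm → Resistant
Penicillin: 28 mm is in 25–28 mm ⇒ I
Azithromycin 22 mm: ≥ 14 mm ⇒ susceptible

S, R, I, S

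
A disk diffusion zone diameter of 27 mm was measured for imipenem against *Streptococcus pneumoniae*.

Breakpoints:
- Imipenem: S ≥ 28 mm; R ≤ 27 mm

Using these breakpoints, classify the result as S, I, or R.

Imipenem 27 mm: ≤ 27 mm → Resistant

Resistant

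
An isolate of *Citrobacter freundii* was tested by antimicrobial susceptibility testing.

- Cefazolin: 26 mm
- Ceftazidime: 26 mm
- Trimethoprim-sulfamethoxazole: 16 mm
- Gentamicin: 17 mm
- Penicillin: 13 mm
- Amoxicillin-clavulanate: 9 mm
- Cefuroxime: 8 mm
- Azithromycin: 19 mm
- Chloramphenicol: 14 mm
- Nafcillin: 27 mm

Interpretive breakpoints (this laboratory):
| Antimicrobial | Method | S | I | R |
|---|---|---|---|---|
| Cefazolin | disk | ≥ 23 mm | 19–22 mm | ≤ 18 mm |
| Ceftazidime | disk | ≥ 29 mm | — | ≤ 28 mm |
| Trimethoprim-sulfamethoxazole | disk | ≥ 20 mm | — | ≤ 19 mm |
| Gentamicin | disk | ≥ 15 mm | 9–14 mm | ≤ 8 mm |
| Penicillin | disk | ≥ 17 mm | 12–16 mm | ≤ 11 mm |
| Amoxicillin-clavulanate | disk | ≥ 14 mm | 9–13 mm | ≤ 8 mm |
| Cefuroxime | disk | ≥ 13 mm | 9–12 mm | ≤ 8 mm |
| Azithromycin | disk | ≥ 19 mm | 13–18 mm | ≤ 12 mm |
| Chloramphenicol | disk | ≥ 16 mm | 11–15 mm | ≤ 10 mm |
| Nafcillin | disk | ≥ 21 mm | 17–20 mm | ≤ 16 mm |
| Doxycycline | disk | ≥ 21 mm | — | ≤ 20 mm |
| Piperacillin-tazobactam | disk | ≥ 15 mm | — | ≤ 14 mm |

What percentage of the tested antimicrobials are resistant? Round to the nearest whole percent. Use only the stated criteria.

30%

Cefazolin (26 mm) ≥ 23 mm → S
Ceftazidime (26 mm) ≤ 28 mm — R
Trimethoprim-sulfamethoxazole (16 mm) ≤ 19 mm — Resistant
Gentamicin (17 mm) ≥ 15 mm — S
Penicillin 13 mm: in 12–16 mm → intermediate
Amoxicillin-clavulanate (9 mm) in 9–13 mm → intermediate
Cefuroxime: 8 mm is ≤ 8 mm → resistant
Azithromycin: 19 mm is ≥ 19 mm → Susceptible
Chloramphenicol (14 mm) in 11–15 mm ⇒ intermediate
Nafcillin: 27 mm is ≥ 21 mm — susceptible
Resistant: 3/10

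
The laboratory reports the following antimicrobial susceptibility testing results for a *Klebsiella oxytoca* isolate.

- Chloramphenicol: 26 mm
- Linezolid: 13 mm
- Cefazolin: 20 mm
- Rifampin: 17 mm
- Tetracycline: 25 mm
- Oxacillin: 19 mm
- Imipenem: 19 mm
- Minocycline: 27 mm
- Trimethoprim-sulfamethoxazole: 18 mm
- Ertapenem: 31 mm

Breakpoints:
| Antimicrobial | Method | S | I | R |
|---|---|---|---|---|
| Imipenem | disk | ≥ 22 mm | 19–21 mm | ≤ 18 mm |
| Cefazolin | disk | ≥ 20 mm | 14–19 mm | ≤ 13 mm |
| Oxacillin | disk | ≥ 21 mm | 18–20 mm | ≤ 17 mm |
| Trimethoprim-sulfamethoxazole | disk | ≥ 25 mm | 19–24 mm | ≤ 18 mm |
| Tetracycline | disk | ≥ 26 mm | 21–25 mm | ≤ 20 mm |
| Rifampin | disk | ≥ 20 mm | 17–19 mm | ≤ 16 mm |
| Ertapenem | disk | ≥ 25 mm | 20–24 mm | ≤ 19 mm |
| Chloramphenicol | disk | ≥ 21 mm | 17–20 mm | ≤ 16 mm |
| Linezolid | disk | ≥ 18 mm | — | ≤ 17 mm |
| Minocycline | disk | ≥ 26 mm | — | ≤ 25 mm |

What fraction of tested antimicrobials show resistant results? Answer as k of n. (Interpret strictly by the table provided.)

Chloramphenicol 26 mm: ≥ 21 mm → S
Linezolid: 13 mm is ≤ 17 mm → resistant
Cefazolin: 20 mm is ≥ 20 mm — Susceptible
Rifampin 17 mm: in 17–19 mm → Intermediate
Tetracycline 25 mm: in 21–25 mm — I
Oxacillin: 19 mm is in 18–20 mm ⇒ Intermediate
Imipenem: 19 mm is in 19–21 mm → Intermediate
Minocycline 27 mm: ≥ 26 mm — susceptible
Trimethoprim-sulfamethoxazole 18 mm: ≤ 18 mm ⇒ resistant
Ertapenem: 31 mm is ≥ 25 mm → susceptible
Resistant: 2/10

2 of 10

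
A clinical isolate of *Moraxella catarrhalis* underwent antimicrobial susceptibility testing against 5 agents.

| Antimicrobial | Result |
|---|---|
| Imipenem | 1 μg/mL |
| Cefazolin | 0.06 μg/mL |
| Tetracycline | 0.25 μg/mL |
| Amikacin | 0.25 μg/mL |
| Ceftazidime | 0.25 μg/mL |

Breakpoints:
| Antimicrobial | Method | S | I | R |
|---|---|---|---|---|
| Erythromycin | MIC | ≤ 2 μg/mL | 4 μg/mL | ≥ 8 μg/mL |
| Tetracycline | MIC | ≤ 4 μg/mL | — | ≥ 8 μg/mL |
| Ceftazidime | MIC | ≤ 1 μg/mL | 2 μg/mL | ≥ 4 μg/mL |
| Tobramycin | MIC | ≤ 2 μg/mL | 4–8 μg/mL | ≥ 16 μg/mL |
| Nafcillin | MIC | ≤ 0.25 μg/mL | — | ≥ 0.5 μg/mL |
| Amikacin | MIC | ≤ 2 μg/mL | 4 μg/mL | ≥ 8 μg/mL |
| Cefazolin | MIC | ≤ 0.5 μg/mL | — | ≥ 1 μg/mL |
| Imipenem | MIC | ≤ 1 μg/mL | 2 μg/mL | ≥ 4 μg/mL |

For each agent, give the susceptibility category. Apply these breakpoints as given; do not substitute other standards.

S, S, S, S, S

Imipenem: 1 μg/mL is ≤ 1 μg/mL — S
Cefazolin 0.06 μg/mL: ≤ 0.5 μg/mL ⇒ Susceptible
Tetracycline: 0.25 μg/mL is ≤ 4 μg/mL ⇒ Susceptible
Amikacin 0.25 μg/mL: ≤ 2 μg/mL ⇒ Susceptible
Ceftazidime (0.25 μg/mL) ≤ 1 μg/mL — susceptible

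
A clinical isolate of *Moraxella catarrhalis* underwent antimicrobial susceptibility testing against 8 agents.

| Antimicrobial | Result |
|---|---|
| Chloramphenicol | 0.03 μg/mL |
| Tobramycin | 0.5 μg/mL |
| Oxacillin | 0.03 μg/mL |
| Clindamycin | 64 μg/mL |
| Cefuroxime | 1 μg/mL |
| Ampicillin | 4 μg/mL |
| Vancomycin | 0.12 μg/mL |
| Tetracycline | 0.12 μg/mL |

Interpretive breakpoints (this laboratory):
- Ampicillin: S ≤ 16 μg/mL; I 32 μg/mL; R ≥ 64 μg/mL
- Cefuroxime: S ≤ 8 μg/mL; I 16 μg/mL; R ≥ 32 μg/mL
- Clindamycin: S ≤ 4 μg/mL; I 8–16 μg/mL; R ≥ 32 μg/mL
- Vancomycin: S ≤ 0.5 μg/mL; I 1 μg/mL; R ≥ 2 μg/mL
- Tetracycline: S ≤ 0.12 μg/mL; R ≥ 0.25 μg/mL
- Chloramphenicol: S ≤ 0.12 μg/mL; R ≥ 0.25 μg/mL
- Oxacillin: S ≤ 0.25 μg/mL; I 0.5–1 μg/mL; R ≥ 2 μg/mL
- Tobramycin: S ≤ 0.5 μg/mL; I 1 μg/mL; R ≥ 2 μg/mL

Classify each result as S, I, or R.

Chloramphenicol: 0.03 μg/mL is ≤ 0.12 μg/mL — Susceptible
Tobramycin 0.5 μg/mL: ≤ 0.5 μg/mL ⇒ S
Oxacillin 0.03 μg/mL: ≤ 0.25 μg/mL → Susceptible
Clindamycin 64 μg/mL: ≥ 32 μg/mL → R
Cefuroxime 1 μg/mL: ≤ 8 μg/mL → S
Ampicillin: 4 μg/mL is ≤ 16 μg/mL ⇒ S
Vancomycin: 0.12 μg/mL is ≤ 0.5 μg/mL ⇒ Susceptible
Tetracycline (0.12 μg/mL) ≤ 0.12 μg/mL → susceptible

S, S, S, R, S, S, S, S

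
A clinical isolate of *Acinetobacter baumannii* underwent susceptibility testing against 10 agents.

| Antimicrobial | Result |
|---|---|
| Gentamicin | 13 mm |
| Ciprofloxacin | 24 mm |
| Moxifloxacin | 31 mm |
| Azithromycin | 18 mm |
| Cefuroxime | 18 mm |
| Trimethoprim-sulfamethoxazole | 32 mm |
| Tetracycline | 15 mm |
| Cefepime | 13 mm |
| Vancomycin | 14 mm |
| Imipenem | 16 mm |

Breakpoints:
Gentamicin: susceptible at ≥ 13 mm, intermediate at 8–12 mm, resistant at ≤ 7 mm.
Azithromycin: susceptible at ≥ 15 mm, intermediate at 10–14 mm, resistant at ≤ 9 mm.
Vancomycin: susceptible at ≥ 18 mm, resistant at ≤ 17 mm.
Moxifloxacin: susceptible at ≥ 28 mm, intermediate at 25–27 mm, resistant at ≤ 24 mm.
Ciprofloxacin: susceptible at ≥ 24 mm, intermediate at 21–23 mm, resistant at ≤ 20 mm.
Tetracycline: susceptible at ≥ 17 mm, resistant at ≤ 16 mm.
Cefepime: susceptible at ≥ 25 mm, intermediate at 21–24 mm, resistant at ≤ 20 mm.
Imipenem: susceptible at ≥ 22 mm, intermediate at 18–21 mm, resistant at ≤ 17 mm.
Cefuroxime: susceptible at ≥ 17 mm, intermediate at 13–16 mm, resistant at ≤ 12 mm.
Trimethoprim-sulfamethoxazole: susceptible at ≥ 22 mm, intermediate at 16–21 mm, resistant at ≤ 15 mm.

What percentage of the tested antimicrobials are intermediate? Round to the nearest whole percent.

0%

Gentamicin 13 mm: ≥ 13 mm → susceptible
Ciprofloxacin: 24 mm is ≥ 24 mm → Susceptible
Moxifloxacin (31 mm) ≥ 28 mm ⇒ S
Azithromycin (18 mm) ≥ 15 mm → S
Cefuroxime 18 mm: ≥ 17 mm — Susceptible
Trimethoprim-sulfamethoxazole (32 mm) ≥ 22 mm → Susceptible
Tetracycline 15 mm: ≤ 16 mm ⇒ resistant
Cefepime (13 mm) ≤ 20 mm ⇒ Resistant
Vancomycin 14 mm: ≤ 17 mm ⇒ R
Imipenem (16 mm) ≤ 17 mm — Resistant
Intermediate: 0/10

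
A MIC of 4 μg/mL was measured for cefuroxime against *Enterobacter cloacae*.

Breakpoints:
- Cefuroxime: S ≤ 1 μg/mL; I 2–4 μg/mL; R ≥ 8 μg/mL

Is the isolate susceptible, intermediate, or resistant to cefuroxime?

I

Cefuroxime (4 μg/mL) in 2–4 μg/mL → I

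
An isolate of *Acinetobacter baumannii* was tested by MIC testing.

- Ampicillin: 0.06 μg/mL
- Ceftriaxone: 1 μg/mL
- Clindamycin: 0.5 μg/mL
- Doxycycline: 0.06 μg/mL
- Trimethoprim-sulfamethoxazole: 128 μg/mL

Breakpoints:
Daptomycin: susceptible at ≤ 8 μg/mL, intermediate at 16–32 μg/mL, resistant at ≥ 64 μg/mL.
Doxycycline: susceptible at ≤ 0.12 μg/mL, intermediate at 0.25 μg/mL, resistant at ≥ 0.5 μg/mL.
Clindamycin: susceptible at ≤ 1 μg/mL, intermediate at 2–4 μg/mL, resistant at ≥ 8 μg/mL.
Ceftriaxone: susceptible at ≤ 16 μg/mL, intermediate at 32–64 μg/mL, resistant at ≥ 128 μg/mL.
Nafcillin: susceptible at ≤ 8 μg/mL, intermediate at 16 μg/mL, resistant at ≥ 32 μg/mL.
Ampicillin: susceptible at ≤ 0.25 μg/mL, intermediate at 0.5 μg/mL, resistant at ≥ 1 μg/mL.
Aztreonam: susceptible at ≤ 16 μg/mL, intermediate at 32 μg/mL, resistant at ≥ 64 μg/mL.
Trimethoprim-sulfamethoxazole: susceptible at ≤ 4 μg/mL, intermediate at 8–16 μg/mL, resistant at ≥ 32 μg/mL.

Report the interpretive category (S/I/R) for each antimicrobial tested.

S, S, S, S, R

Ampicillin (0.06 μg/mL) ≤ 0.25 μg/mL — S
Ceftriaxone 1 μg/mL: ≤ 16 μg/mL → susceptible
Clindamycin (0.5 μg/mL) ≤ 1 μg/mL → Susceptible
Doxycycline 0.06 μg/mL: ≤ 0.12 μg/mL → susceptible
Trimethoprim-sulfamethoxazole 128 μg/mL: ≥ 32 μg/mL ⇒ Resistant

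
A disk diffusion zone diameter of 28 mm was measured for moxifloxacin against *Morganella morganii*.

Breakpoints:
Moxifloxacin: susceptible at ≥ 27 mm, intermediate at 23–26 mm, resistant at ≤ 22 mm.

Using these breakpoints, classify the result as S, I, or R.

Susceptible

Moxifloxacin 28 mm: ≥ 27 mm → susceptible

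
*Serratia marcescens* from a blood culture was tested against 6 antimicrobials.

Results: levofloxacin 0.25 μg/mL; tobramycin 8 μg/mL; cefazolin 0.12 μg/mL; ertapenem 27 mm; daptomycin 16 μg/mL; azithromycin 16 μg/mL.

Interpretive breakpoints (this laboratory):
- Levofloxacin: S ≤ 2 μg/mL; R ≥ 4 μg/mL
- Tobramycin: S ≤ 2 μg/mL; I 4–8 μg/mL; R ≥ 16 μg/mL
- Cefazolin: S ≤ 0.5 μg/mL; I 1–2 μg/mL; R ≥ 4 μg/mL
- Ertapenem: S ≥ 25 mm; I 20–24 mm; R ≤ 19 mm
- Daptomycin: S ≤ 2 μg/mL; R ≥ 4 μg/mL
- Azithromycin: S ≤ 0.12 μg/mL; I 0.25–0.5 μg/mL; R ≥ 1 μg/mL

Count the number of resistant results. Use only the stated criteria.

Levofloxacin: 0.25 μg/mL is ≤ 2 μg/mL → susceptible
Tobramycin (8 μg/mL) in 4–8 μg/mL — intermediate
Cefazolin 0.12 μg/mL: ≤ 0.5 μg/mL — susceptible
Ertapenem: 27 mm is ≥ 25 mm — S
Daptomycin 16 μg/mL: ≥ 4 μg/mL ⇒ Resistant
Azithromycin: 16 μg/mL is ≥ 1 μg/mL → resistant
Resistant: 2

2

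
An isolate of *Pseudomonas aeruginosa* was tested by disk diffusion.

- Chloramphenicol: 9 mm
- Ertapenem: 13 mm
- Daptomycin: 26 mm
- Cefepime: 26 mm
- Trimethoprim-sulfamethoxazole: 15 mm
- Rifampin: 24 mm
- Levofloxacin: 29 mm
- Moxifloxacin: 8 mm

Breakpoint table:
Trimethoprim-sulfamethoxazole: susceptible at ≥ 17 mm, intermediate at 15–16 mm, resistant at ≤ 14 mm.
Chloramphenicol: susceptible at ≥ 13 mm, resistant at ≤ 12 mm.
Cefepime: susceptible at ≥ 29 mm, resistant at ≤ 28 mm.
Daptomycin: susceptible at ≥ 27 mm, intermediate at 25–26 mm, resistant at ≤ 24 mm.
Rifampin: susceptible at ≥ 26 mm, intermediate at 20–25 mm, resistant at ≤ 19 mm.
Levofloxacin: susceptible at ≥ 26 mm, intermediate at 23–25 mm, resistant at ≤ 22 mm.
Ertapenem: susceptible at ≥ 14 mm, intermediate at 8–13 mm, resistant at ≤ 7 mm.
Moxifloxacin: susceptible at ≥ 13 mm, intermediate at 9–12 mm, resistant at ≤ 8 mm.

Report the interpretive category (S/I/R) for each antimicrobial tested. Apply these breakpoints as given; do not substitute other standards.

Chloramphenicol 9 mm: ≤ 12 mm — resistant
Ertapenem: 13 mm is in 8–13 mm → intermediate
Daptomycin: 26 mm is in 25–26 mm → I
Cefepime 26 mm: ≤ 28 mm ⇒ resistant
Trimethoprim-sulfamethoxazole (15 mm) in 15–16 mm ⇒ I
Rifampin: 24 mm is in 20–25 mm ⇒ I
Levofloxacin: 29 mm is ≥ 26 mm → Susceptible
Moxifloxacin: 8 mm is ≤ 8 mm — Resistant

R, I, I, R, I, I, S, R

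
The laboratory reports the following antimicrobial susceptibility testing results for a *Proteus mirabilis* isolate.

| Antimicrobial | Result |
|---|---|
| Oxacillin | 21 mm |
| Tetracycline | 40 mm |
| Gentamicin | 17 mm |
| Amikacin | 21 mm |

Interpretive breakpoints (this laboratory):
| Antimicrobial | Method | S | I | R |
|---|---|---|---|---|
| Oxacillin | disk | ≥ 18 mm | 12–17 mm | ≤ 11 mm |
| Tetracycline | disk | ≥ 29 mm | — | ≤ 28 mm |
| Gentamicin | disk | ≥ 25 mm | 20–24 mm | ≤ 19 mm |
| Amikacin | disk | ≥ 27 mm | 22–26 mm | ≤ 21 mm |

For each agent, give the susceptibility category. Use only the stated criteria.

S, S, R, R

Oxacillin (21 mm) ≥ 18 mm → susceptible
Tetracycline 40 mm: ≥ 29 mm — S
Gentamicin: 17 mm is ≤ 19 mm ⇒ Resistant
Amikacin (21 mm) ≤ 21 mm ⇒ resistant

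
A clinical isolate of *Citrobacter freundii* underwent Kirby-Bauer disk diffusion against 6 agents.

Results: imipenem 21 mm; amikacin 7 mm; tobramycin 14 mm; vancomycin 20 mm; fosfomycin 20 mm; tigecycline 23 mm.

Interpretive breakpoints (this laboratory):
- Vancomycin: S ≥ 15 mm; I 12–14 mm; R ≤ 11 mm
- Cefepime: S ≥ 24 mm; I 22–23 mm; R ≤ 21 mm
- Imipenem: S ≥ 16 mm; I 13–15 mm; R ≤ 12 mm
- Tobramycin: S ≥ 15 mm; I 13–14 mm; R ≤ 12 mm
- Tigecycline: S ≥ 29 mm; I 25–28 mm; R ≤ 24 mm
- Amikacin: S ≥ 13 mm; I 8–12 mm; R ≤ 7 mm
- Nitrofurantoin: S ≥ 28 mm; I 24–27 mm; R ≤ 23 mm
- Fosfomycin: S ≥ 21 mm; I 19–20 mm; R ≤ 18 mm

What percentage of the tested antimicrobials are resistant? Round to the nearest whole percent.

Imipenem: 21 mm is ≥ 16 mm — Susceptible
Amikacin 7 mm: ≤ 7 mm ⇒ Resistant
Tobramycin 14 mm: in 13–14 mm — Intermediate
Vancomycin: 20 mm is ≥ 15 mm — susceptible
Fosfomycin 20 mm: in 19–20 mm ⇒ intermediate
Tigecycline: 23 mm is ≤ 24 mm ⇒ R
Resistant: 2/6

33%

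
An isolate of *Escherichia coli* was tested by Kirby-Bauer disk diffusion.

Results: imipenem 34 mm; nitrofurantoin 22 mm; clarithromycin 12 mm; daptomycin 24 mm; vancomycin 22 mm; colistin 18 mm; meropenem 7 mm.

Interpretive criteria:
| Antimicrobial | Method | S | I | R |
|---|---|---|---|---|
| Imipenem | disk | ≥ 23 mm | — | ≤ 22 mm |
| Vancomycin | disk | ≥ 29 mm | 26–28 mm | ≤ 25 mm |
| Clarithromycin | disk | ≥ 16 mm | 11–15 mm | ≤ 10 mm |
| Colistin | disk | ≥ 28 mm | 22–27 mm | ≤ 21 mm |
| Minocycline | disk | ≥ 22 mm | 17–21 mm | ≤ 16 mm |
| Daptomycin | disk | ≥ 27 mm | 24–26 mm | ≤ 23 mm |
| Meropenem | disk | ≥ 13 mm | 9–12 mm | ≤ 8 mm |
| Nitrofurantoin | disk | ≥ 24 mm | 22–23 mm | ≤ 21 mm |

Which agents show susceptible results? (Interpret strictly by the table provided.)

imipenem

Imipenem: 34 mm is ≥ 23 mm → susceptible
Nitrofurantoin 22 mm: in 22–23 mm ⇒ I
Clarithromycin (12 mm) in 11–15 mm ⇒ I
Daptomycin 24 mm: in 24–26 mm → I
Vancomycin 22 mm: ≤ 25 mm ⇒ R
Colistin 18 mm: ≤ 21 mm ⇒ resistant
Meropenem 7 mm: ≤ 8 mm — Resistant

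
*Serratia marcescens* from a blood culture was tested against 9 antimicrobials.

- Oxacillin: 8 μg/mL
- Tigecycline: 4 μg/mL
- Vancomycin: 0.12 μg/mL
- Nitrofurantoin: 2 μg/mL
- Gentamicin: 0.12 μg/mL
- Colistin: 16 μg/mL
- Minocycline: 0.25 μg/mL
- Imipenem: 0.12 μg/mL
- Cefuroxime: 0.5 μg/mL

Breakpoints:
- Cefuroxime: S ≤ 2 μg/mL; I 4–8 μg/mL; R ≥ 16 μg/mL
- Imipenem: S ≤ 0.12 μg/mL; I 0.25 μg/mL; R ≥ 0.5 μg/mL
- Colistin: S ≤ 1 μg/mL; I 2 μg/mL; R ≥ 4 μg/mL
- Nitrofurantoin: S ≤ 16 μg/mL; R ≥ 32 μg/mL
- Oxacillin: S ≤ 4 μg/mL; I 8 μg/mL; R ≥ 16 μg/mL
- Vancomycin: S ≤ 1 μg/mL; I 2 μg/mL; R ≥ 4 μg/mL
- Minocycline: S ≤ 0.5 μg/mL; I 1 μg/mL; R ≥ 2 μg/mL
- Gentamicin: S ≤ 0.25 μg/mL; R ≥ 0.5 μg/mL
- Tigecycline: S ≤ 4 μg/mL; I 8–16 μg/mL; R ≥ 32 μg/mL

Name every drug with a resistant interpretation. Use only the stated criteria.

Oxacillin (8 μg/mL) = 8 μg/mL ⇒ I
Tigecycline: 4 μg/mL is ≤ 4 μg/mL ⇒ susceptible
Vancomycin (0.12 μg/mL) ≤ 1 μg/mL → S
Nitrofurantoin: 2 μg/mL is ≤ 16 μg/mL → Susceptible
Gentamicin: 0.12 μg/mL is ≤ 0.25 μg/mL — Susceptible
Colistin (16 μg/mL) ≥ 4 μg/mL → Resistant
Minocycline: 0.25 μg/mL is ≤ 0.5 μg/mL ⇒ susceptible
Imipenem: 0.12 μg/mL is ≤ 0.12 μg/mL — S
Cefuroxime (0.5 μg/mL) ≤ 2 μg/mL ⇒ Susceptible

colistin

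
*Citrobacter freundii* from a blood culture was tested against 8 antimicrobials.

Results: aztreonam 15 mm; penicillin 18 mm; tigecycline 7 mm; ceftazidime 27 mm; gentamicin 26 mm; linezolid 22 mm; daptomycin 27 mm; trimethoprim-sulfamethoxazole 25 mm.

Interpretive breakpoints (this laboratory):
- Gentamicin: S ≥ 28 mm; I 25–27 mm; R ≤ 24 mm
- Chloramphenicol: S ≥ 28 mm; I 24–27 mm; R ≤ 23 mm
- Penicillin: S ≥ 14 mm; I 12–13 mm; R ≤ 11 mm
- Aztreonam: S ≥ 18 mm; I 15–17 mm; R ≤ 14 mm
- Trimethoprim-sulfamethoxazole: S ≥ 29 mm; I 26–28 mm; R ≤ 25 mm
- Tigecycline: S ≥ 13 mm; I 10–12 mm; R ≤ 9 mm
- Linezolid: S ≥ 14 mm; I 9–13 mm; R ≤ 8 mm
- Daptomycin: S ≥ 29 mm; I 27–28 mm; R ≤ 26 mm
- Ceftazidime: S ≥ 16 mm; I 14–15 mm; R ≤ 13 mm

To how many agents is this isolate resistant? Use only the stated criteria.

Aztreonam 15 mm: in 15–17 mm — I
Penicillin: 18 mm is ≥ 14 mm ⇒ Susceptible
Tigecycline: 7 mm is ≤ 9 mm ⇒ Resistant
Ceftazidime (27 mm) ≥ 16 mm — S
Gentamicin (26 mm) in 25–27 mm ⇒ I
Linezolid: 22 mm is ≥ 14 mm → Susceptible
Daptomycin 27 mm: in 27–28 mm → I
Trimethoprim-sulfamethoxazole: 25 mm is ≤ 25 mm → R
Resistant: 2

2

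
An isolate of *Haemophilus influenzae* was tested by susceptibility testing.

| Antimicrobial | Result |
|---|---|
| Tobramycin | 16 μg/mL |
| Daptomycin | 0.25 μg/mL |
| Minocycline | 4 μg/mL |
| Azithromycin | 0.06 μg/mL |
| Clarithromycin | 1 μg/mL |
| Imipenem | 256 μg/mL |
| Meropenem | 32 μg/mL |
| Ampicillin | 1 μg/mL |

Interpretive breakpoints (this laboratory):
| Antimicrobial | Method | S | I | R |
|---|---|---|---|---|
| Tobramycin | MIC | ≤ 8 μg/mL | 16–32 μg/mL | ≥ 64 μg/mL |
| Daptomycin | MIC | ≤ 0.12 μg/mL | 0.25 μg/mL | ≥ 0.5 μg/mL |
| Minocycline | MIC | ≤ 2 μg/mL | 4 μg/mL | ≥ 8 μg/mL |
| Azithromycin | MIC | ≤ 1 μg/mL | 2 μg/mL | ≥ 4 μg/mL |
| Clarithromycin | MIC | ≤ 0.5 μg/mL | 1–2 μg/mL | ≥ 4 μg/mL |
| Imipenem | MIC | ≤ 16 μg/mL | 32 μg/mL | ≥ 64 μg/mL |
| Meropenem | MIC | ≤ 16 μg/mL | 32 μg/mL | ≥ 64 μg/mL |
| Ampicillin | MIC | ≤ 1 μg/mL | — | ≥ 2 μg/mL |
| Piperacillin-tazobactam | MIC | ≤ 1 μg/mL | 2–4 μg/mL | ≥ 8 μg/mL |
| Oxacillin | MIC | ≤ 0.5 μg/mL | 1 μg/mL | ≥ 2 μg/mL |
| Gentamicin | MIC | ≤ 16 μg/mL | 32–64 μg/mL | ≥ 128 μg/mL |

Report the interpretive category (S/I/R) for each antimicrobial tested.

Tobramycin 16 μg/mL: in 16–32 μg/mL ⇒ intermediate
Daptomycin (0.25 μg/mL) = 0.25 μg/mL — I
Minocycline: 4 μg/mL is = 4 μg/mL — Intermediate
Azithromycin: 0.06 μg/mL is ≤ 1 μg/mL ⇒ susceptible
Clarithromycin: 1 μg/mL is in 1–2 μg/mL ⇒ Intermediate
Imipenem (256 μg/mL) ≥ 64 μg/mL — R
Meropenem (32 μg/mL) = 32 μg/mL ⇒ intermediate
Ampicillin: 1 μg/mL is ≤ 1 μg/mL → S

I, I, I, S, I, R, I, S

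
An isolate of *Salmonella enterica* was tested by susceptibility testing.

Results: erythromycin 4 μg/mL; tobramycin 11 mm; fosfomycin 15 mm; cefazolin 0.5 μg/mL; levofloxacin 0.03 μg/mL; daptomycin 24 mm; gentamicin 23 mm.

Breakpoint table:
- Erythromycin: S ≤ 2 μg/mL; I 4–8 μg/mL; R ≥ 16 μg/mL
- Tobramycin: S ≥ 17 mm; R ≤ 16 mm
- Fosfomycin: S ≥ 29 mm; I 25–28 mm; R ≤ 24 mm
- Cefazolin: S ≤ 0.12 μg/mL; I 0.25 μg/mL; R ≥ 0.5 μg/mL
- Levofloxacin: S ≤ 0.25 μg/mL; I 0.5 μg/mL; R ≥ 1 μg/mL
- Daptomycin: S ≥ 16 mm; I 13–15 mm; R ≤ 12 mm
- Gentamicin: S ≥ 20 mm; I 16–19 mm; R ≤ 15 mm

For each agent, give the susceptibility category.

Erythromycin (4 μg/mL) in 4–8 μg/mL → I
Tobramycin (11 mm) ≤ 16 mm → R
Fosfomycin (15 mm) ≤ 24 mm → resistant
Cefazolin: 0.5 μg/mL is ≥ 0.5 μg/mL — R
Levofloxacin 0.03 μg/mL: ≤ 0.25 μg/mL — S
Daptomycin 24 mm: ≥ 16 mm — Susceptible
Gentamicin (23 mm) ≥ 20 mm — susceptible

I, R, R, R, S, S, S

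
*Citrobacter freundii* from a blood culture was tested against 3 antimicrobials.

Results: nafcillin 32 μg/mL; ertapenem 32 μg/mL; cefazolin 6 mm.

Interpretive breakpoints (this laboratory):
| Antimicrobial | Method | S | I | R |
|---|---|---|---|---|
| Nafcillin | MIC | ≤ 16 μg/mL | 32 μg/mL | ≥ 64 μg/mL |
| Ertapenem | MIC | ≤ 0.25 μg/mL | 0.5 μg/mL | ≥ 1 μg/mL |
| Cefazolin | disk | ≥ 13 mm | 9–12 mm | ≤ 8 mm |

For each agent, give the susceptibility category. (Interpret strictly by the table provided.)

I, R, R

Nafcillin (32 μg/mL) = 32 μg/mL ⇒ Intermediate
Ertapenem (32 μg/mL) ≥ 1 μg/mL → R
Cefazolin: 6 mm is ≤ 8 mm ⇒ R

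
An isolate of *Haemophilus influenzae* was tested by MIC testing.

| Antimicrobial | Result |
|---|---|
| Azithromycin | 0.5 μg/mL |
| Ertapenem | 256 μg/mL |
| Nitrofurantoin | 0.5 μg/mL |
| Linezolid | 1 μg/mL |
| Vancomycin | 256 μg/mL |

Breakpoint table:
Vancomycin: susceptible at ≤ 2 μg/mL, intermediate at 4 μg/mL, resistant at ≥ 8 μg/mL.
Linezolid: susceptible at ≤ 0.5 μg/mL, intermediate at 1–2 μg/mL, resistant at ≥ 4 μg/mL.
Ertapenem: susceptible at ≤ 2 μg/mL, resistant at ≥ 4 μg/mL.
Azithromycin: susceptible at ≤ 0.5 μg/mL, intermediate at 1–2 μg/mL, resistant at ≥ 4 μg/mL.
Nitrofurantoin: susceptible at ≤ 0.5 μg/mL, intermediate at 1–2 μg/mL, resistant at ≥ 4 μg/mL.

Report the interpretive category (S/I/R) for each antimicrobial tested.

S, R, S, I, R

Azithromycin 0.5 μg/mL: ≤ 0.5 μg/mL — Susceptible
Ertapenem (256 μg/mL) ≥ 4 μg/mL → resistant
Nitrofurantoin 0.5 μg/mL: ≤ 0.5 μg/mL → Susceptible
Linezolid (1 μg/mL) in 1–2 μg/mL — I
Vancomycin 256 μg/mL: ≥ 8 μg/mL → Resistant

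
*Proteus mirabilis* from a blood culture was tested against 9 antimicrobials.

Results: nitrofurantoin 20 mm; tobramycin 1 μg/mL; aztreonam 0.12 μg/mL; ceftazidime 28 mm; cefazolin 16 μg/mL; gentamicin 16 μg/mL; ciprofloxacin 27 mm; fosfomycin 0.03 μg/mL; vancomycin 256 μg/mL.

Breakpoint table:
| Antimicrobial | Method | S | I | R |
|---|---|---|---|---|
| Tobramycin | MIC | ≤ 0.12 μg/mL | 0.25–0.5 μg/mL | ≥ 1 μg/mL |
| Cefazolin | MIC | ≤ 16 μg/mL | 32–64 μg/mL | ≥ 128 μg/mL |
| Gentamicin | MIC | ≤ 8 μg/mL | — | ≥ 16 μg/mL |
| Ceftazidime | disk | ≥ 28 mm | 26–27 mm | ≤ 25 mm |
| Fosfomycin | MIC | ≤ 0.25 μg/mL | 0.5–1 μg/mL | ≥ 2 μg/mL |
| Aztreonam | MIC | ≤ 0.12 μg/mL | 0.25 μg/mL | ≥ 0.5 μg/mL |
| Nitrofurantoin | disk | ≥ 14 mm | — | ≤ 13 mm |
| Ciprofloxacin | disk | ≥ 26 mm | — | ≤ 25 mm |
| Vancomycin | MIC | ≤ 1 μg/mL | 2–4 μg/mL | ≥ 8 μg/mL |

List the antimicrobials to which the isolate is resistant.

Nitrofurantoin: 20 mm is ≥ 14 mm → Susceptible
Tobramycin: 1 μg/mL is ≥ 1 μg/mL → R
Aztreonam 0.12 μg/mL: ≤ 0.12 μg/mL ⇒ susceptible
Ceftazidime: 28 mm is ≥ 28 mm — Susceptible
Cefazolin 16 μg/mL: ≤ 16 μg/mL → S
Gentamicin (16 μg/mL) ≥ 16 μg/mL ⇒ Resistant
Ciprofloxacin: 27 mm is ≥ 26 mm → S
Fosfomycin 0.03 μg/mL: ≤ 0.25 μg/mL → susceptible
Vancomycin 256 μg/mL: ≥ 8 μg/mL — Resistant

tobramycin, gentamicin, vancomycin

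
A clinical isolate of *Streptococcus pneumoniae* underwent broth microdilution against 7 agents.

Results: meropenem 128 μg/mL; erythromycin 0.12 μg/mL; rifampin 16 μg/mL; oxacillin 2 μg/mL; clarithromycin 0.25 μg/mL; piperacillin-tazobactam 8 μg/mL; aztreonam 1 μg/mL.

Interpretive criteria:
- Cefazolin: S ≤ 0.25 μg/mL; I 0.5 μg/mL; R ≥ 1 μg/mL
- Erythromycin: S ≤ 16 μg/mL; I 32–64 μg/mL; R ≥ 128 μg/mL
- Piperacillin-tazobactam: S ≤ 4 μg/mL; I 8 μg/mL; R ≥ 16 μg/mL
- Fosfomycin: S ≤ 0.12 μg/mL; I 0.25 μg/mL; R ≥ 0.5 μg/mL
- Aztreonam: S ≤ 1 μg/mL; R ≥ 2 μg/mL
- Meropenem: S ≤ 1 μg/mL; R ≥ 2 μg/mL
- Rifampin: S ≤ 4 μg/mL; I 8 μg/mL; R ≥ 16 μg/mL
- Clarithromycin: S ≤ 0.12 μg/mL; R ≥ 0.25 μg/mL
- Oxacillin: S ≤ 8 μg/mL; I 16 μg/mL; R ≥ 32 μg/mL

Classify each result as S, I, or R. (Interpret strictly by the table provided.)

R, S, R, S, R, I, S

Meropenem (128 μg/mL) ≥ 2 μg/mL ⇒ R
Erythromycin 0.12 μg/mL: ≤ 16 μg/mL → susceptible
Rifampin (16 μg/mL) ≥ 16 μg/mL ⇒ Resistant
Oxacillin 2 μg/mL: ≤ 8 μg/mL ⇒ S
Clarithromycin: 0.25 μg/mL is ≥ 0.25 μg/mL ⇒ Resistant
Piperacillin-tazobactam (8 μg/mL) = 8 μg/mL — intermediate
Aztreonam: 1 μg/mL is ≤ 1 μg/mL ⇒ S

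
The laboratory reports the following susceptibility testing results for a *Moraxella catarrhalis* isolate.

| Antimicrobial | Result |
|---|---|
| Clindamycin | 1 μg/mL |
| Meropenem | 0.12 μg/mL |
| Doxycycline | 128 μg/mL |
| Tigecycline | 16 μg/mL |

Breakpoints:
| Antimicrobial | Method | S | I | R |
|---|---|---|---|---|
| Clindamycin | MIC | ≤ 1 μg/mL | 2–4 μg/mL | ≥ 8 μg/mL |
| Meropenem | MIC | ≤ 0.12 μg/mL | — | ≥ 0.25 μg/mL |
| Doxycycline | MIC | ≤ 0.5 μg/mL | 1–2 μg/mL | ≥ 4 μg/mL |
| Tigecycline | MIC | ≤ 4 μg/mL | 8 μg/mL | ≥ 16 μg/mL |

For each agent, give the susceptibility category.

Clindamycin: 1 μg/mL is ≤ 1 μg/mL → Susceptible
Meropenem (0.12 μg/mL) ≤ 0.12 μg/mL ⇒ susceptible
Doxycycline 128 μg/mL: ≥ 4 μg/mL — R
Tigecycline: 16 μg/mL is ≥ 16 μg/mL — R

S, S, R, R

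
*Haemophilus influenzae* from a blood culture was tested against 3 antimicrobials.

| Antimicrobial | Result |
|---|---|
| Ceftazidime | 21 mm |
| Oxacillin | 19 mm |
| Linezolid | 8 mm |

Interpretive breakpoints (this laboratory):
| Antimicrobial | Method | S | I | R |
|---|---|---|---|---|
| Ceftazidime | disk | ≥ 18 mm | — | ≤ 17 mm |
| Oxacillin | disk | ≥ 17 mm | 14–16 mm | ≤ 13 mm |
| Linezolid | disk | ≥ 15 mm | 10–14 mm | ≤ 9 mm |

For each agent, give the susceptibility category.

Ceftazidime (21 mm) ≥ 18 mm ⇒ S
Oxacillin: 19 mm is ≥ 17 mm — Susceptible
Linezolid (8 mm) ≤ 9 mm ⇒ resistant

S, S, R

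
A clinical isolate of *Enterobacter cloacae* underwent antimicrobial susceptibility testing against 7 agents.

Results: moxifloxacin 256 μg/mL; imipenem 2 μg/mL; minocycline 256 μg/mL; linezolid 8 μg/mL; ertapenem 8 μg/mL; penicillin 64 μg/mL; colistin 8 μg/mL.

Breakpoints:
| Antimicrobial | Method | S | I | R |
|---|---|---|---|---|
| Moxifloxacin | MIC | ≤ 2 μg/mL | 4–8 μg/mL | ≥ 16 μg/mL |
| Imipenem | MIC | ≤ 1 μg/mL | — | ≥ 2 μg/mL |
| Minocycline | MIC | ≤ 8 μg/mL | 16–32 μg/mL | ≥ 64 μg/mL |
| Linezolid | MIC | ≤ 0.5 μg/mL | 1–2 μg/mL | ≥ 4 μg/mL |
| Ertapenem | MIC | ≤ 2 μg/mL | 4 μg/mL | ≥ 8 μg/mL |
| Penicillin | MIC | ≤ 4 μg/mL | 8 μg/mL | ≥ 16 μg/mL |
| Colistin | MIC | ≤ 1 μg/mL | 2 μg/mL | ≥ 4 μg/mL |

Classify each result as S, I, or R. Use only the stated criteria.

Moxifloxacin: 256 μg/mL is ≥ 16 μg/mL — R
Imipenem (2 μg/mL) ≥ 2 μg/mL ⇒ Resistant
Minocycline: 256 μg/mL is ≥ 64 μg/mL — Resistant
Linezolid 8 μg/mL: ≥ 4 μg/mL → resistant
Ertapenem (8 μg/mL) ≥ 8 μg/mL — resistant
Penicillin 64 μg/mL: ≥ 16 μg/mL ⇒ Resistant
Colistin (8 μg/mL) ≥ 4 μg/mL — Resistant

R, R, R, R, R, R, R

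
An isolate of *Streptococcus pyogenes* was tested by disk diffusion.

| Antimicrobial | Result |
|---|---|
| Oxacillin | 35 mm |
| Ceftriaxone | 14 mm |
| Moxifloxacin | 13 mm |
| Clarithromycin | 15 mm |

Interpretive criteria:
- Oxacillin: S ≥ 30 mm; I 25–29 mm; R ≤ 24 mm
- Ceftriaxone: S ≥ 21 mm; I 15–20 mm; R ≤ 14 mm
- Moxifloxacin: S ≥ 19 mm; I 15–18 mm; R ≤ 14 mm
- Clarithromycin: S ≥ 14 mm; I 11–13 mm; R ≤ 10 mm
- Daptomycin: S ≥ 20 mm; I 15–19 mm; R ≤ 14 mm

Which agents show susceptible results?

oxacillin, clarithromycin

Oxacillin 35 mm: ≥ 30 mm → susceptible
Ceftriaxone (14 mm) ≤ 14 mm ⇒ R
Moxifloxacin: 13 mm is ≤ 14 mm ⇒ resistant
Clarithromycin (15 mm) ≥ 14 mm ⇒ S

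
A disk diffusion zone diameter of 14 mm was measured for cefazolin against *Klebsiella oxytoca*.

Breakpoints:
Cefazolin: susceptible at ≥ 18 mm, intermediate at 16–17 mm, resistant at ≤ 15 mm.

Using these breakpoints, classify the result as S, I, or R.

Cefazolin (14 mm) ≤ 15 mm — R

R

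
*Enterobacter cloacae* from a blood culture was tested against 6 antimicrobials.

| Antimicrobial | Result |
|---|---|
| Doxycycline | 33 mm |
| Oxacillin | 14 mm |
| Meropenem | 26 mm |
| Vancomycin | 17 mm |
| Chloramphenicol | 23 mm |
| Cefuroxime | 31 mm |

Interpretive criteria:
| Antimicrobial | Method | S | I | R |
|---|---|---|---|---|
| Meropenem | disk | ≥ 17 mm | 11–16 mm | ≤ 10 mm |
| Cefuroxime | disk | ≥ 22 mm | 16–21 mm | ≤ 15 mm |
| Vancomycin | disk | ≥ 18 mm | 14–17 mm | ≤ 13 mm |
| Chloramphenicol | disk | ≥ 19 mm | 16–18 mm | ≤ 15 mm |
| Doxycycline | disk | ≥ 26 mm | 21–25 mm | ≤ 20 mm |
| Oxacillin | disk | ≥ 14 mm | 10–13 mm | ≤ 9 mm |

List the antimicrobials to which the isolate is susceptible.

doxycycline, oxacillin, meropenem, chloramphenicol, cefuroxime

Doxycycline (33 mm) ≥ 26 mm ⇒ Susceptible
Oxacillin 14 mm: ≥ 14 mm — Susceptible
Meropenem 26 mm: ≥ 17 mm ⇒ susceptible
Vancomycin (17 mm) in 14–17 mm → I
Chloramphenicol 23 mm: ≥ 19 mm → S
Cefuroxime (31 mm) ≥ 22 mm — S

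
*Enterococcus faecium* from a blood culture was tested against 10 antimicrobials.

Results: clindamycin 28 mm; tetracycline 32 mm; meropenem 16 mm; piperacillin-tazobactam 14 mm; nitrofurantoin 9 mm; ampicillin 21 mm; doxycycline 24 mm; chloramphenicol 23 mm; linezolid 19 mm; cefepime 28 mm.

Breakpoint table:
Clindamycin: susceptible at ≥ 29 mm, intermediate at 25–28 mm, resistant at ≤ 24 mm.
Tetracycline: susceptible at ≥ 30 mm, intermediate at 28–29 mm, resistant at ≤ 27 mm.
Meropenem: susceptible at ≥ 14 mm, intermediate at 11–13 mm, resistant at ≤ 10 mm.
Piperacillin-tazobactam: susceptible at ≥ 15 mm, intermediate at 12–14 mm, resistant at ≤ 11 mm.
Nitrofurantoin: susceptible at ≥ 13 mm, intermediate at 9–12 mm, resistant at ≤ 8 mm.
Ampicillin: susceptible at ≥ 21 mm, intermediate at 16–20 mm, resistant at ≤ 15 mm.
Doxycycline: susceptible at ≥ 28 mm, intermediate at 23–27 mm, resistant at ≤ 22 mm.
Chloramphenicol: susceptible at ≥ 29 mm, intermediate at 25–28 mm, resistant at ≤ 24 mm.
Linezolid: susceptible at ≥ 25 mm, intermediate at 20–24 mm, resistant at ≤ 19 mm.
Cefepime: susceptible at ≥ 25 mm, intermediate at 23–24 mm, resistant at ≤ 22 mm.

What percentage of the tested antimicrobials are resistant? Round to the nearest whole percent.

Clindamycin: 28 mm is in 25–28 mm — I
Tetracycline (32 mm) ≥ 30 mm ⇒ susceptible
Meropenem (16 mm) ≥ 14 mm — Susceptible
Piperacillin-tazobactam: 14 mm is in 12–14 mm — I
Nitrofurantoin: 9 mm is in 9–12 mm ⇒ Intermediate
Ampicillin: 21 mm is ≥ 21 mm ⇒ susceptible
Doxycycline (24 mm) in 23–27 mm → intermediate
Chloramphenicol 23 mm: ≤ 24 mm → R
Linezolid: 19 mm is ≤ 19 mm ⇒ Resistant
Cefepime 28 mm: ≥ 25 mm ⇒ S
Resistant: 2/10

20%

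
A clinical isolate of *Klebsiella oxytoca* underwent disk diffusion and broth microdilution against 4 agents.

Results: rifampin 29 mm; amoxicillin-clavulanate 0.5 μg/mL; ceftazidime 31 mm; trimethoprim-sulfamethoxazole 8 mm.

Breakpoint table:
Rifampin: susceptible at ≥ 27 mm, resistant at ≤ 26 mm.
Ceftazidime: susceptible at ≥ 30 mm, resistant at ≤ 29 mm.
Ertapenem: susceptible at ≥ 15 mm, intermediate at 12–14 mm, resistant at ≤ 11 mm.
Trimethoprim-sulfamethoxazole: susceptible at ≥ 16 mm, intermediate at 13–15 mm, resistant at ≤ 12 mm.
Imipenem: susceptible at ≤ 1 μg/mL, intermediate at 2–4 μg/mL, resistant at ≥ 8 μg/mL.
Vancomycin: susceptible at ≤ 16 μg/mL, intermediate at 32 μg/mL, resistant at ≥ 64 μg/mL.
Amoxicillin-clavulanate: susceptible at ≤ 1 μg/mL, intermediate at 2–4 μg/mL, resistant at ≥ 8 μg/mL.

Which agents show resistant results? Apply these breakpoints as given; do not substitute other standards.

trimethoprim-sulfamethoxazole

Rifampin 29 mm: ≥ 27 mm → S
Amoxicillin-clavulanate (0.5 μg/mL) ≤ 1 μg/mL ⇒ S
Ceftazidime: 31 mm is ≥ 30 mm — Susceptible
Trimethoprim-sulfamethoxazole 8 mm: ≤ 12 mm — R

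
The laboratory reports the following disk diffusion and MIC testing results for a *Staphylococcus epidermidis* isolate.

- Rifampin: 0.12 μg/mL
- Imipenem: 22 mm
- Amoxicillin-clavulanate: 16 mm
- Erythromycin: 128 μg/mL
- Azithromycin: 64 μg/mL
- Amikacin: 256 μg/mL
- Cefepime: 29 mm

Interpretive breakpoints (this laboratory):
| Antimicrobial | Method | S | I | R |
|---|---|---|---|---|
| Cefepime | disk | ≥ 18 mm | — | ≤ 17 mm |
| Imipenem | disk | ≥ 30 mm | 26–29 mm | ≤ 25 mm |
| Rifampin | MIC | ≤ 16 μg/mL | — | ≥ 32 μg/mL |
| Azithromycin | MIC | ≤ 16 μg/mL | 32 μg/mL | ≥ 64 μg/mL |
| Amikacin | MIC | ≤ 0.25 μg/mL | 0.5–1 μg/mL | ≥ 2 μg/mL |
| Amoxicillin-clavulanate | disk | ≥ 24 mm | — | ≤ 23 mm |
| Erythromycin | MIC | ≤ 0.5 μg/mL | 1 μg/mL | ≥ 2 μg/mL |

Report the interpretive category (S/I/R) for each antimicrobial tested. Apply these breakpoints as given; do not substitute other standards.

S, R, R, R, R, R, S

Rifampin: 0.12 μg/mL is ≤ 16 μg/mL → S
Imipenem: 22 mm is ≤ 25 mm → Resistant
Amoxicillin-clavulanate: 16 mm is ≤ 23 mm — resistant
Erythromycin 128 μg/mL: ≥ 2 μg/mL → R
Azithromycin: 64 μg/mL is ≥ 64 μg/mL ⇒ resistant
Amikacin (256 μg/mL) ≥ 2 μg/mL → resistant
Cefepime (29 mm) ≥ 18 mm — S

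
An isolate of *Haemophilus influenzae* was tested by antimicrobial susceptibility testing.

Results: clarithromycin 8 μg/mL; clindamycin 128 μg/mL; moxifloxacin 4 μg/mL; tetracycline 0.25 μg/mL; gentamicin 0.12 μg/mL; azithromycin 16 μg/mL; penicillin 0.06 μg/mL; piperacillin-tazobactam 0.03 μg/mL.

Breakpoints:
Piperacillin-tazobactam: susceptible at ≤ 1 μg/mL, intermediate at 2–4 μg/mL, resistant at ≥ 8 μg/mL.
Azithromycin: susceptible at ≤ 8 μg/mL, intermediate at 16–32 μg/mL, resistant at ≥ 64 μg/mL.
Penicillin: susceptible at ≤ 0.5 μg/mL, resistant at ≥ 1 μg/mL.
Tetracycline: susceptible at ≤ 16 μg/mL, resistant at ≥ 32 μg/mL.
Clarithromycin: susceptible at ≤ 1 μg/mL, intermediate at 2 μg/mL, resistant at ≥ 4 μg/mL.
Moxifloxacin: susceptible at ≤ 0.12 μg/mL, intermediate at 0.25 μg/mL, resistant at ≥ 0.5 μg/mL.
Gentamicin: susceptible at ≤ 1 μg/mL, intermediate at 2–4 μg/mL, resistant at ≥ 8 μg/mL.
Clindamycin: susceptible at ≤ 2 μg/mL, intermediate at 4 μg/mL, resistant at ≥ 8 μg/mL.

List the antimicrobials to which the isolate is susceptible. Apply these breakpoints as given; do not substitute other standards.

tetracycline, gentamicin, penicillin, piperacillin-tazobactam

Clarithromycin 8 μg/mL: ≥ 4 μg/mL ⇒ resistant
Clindamycin: 128 μg/mL is ≥ 8 μg/mL → resistant
Moxifloxacin 4 μg/mL: ≥ 0.5 μg/mL → R
Tetracycline: 0.25 μg/mL is ≤ 16 μg/mL — S
Gentamicin 0.12 μg/mL: ≤ 1 μg/mL → Susceptible
Azithromycin 16 μg/mL: in 16–32 μg/mL → Intermediate
Penicillin (0.06 μg/mL) ≤ 0.5 μg/mL → susceptible
Piperacillin-tazobactam (0.03 μg/mL) ≤ 1 μg/mL — S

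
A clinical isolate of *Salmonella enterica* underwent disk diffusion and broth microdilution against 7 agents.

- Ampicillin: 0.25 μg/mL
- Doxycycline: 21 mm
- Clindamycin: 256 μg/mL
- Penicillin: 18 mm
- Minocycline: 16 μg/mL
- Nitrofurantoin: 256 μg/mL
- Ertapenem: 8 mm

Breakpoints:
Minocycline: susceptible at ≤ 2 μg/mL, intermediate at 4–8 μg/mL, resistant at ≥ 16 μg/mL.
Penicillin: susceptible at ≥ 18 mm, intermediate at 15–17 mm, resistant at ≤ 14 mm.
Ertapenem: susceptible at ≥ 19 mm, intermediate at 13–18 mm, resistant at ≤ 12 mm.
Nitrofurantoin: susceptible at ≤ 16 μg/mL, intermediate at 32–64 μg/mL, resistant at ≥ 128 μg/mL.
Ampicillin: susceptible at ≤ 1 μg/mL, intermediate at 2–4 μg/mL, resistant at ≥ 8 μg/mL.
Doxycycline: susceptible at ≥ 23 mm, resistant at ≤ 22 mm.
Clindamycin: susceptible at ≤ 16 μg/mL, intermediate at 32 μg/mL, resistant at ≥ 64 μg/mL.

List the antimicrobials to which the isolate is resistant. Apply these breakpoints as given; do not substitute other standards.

Ampicillin: 0.25 μg/mL is ≤ 1 μg/mL ⇒ susceptible
Doxycycline 21 mm: ≤ 22 mm — Resistant
Clindamycin: 256 μg/mL is ≥ 64 μg/mL ⇒ R
Penicillin (18 mm) ≥ 18 mm — susceptible
Minocycline: 16 μg/mL is ≥ 16 μg/mL → resistant
Nitrofurantoin (256 μg/mL) ≥ 128 μg/mL ⇒ R
Ertapenem (8 mm) ≤ 12 mm ⇒ R

doxycycline, clindamycin, minocycline, nitrofurantoin, ertapenem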